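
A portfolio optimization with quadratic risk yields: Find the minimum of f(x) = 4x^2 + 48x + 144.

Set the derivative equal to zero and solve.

f(x) = 4x^2 + 48x + 144
f'(x) = 8x + (48) = 0
x = -48/8 = -6
f(-6) = 0
Since f''(x) = 8 > 0, this is a minimum.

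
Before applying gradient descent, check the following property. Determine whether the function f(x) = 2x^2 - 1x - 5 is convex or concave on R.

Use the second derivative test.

f(x) = 2x^2 - 1x - 5
f'(x) = 4x - 1
f''(x) = 4
Since f''(x) = 4 > 0 for all x, f is convex on R.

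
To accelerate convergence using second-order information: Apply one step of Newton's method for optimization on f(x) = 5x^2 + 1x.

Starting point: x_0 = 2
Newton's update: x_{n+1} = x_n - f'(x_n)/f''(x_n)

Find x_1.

f(x) = 5x^2 + 1x
f'(x) = 10x + (1), f''(x) = 10
Newton step: x_1 = x_0 - f'(x_0)/f''(x_0)
f'(2) = 21
x_1 = 2 - 21/10 = -1/10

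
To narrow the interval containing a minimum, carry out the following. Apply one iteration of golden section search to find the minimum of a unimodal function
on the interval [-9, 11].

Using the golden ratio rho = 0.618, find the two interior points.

Golden section search on [-9, 11].
Golden ratio rho = 0.618 (approx).
Interior points:
  x_1 = -9 + (1-0.618)*20 = -1.3600
  x_2 = -9 + 0.618*20 = 3.3600
Compare f(x_1) and f(x_2) to determine which subinterval to keep.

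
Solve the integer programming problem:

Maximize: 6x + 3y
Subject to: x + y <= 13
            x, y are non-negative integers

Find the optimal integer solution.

Objective: 6x + 3y, constraint: x + y <= 13
Coefficient of x is 6 >= coefficient of y is 3, so allocate the entire budget to x.
Optimal: x = 13, y = 0, value = 78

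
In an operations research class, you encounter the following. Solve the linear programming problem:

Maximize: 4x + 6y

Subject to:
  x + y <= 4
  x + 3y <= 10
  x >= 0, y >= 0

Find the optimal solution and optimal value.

Feasible vertices: (0, 0), (0, 10/3), (1, 3), (4, 0)
Objective 4x + 6y at each:
  (0, 0): 0
  (0, 10/3): 20
  (1, 3): 22
  (4, 0): 16
Maximum is 22 at (1, 3).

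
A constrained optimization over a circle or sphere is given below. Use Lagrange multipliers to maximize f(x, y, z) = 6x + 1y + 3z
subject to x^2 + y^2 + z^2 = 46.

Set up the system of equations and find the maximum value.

Lagrange conditions: 6 = 2*lambda*x, 1 = 2*lambda*y, 3 = 2*lambda*z
So x:6 = y:1 = z:3, i.e. x = 6t, y = 1t, z = 3t
Constraint: t^2*(6^2 + 1^2 + 3^2) = 46
  t^2 * 46 = 46  =>  t = sqrt(1)
Maximum = 6*6t + 1*1t + 3*3t = 46*sqrt(1) = 46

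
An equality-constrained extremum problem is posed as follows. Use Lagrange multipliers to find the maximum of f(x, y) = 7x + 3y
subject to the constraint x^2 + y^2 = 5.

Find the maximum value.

Set up Lagrange conditions: grad f = lambda * grad g
  7 = 2*lambda*x
  3 = 2*lambda*y
From these: x/y = 7/3, so x = 7t, y = 3t for some t.
Substitute into constraint: (7t)^2 + (3t)^2 = 5
  t^2 * 58 = 5
  t = sqrt(5/58)
Maximum = 7*x + 3*y = (7^2 + 3^2)*t = 58 * sqrt(5/58) = sqrt(290)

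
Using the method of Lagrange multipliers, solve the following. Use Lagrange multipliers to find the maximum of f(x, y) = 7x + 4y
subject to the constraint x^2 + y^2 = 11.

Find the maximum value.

Set up Lagrange conditions: grad f = lambda * grad g
  7 = 2*lambda*x
  4 = 2*lambda*y
From these: x/y = 7/4, so x = 7t, y = 4t for some t.
Substitute into constraint: (7t)^2 + (4t)^2 = 11
  t^2 * 65 = 11
  t = sqrt(11/65)
Maximum = 7*x + 4*y = (7^2 + 4^2)*t = 65 * sqrt(11/65) = sqrt(715)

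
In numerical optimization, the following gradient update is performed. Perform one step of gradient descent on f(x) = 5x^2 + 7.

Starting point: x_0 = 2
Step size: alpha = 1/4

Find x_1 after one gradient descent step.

f(x) = 5x^2 + 7
f'(x) = 10x + 0
f'(2) = 10*2 + (0) = 20
x_1 = x_0 - alpha * f'(x_0) = 2 - 1/4 * 20 = -3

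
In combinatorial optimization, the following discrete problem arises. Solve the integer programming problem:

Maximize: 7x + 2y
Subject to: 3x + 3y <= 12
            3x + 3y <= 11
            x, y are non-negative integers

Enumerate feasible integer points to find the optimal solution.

Constraint 1: 3x + 3y <= 12
Constraint 2: 3x + 3y <= 11
Feasible x range (need y >= 0): 0 <= x <= min(12/3, 11/3) => x in {0, ..., 3}.
Enumerate feasible integer points row by row (the coefficient of y is 2 > 0, so for each x the largest feasible y gives the best value):
  x = 0: y <= min((12 - 3*0)/3, (11 - 3*0)/3) => y in {0, ..., 3}; best 7*0 + 2*3 = 6
  x = 1: y <= min((12 - 3*1)/3, (11 - 3*1)/3) => y in {0, ..., 2}; best 7*1 + 2*2 = 11
  x = 2: y <= min((12 - 3*2)/3, (11 - 3*2)/3) => y in {0, ..., 1}; best 7*2 + 2*1 = 16
  x = 3: y <= min((12 - 3*3)/3, (11 - 3*3)/3) => y in {0}; best 7*3 + 2*0 = 21
The maximum 7x + 2y = 21 is achieved at x = 3, y = 0.
Check: 3*3 + 3*0 = 9 <= 12 and 3*3 + 3*0 = 9 <= 11.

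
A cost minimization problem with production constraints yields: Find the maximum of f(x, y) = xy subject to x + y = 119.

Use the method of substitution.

Substitute y = 119 - x into f(x,y) = xy:
g(x) = x(119 - x) = 119x - x^2
g'(x) = 119 - 2x = 0  =>  x = 119/2
y = 119 - 119/2 = 119/2
Maximum value = (119/2) * (119/2) = 14161/4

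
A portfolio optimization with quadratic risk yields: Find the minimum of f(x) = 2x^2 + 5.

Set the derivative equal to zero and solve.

f(x) = 2x^2 + 5
f'(x) = 4x + (0) = 0
x = 0/4 = 0
f(0) = 5
Since f''(x) = 4 > 0, this is a minimum.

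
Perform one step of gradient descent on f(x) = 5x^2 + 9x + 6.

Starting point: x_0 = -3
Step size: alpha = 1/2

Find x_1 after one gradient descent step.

f(x) = 5x^2 + 9x + 6
f'(x) = 10x + 9
f'(-3) = 10*-3 + (9) = -21
x_1 = x_0 - alpha * f'(x_0) = -3 - 1/2 * -21 = 15/2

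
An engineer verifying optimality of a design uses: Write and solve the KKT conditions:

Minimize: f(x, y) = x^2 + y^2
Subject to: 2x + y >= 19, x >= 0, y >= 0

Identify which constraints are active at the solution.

KKT conditions for min x^2 + y^2 s.t. 2x + 1y >= 19, x >= 0, y >= 0:
Stationarity: 2x = mu*2 + mu_x, 2y = mu*1 + mu_y, with mu, mu_x, mu_y >= 0
Complementary slackness: mu*(2x + y - 19) = 0, mu_x*x = 0, mu_y*y = 0
(0, 0) is infeasible (2*0 + 1*0 < 19), so if mu = 0 stationarity would force x = mu_x/2 >= 0, y = mu_y/2 >= 0 with mu_x*x = mu_y*y = 0, i.e. x = y = 0: contradiction. Hence mu > 0 and 2x + y = 19 is active.
Try x > 0, y > 0 (so mu_x = mu_y = 0): x = 2*mu/2, y = 1*mu/2
Substitute: 2*(2*mu/2) + 1*(1*mu/2) = 19
  mu*5/2 = 19 => mu = 38/5
x* = 38/5 > 0, y* = 19/5 > 0, consistent with mu_x = mu_y = 0.
f is convex and the constraints are linear, so this KKT point is the global minimum.
f* = 361/5
Active constraints: 2x + y >= 19 (holds with equality, mu = 38/5 > 0); x >= 0 and y >= 0 are inactive (mu_x = mu_y = 0).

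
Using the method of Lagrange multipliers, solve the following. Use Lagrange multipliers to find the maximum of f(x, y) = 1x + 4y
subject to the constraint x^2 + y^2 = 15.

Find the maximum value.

Set up Lagrange conditions: grad f = lambda * grad g
  1 = 2*lambda*x
  4 = 2*lambda*y
From these: x/y = 1/4, so x = 1t, y = 4t for some t.
Substitute into constraint: (1t)^2 + (4t)^2 = 15
  t^2 * 17 = 15
  t = sqrt(15/17)
Maximum = 1*x + 4*y = (1^2 + 4^2)*t = 17 * sqrt(15/17) = sqrt(255)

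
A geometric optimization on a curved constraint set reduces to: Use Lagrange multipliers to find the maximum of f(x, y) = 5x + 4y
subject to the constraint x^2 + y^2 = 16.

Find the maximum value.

Set up Lagrange conditions: grad f = lambda * grad g
  5 = 2*lambda*x
  4 = 2*lambda*y
From these: x/y = 5/4, so x = 5t, y = 4t for some t.
Substitute into constraint: (5t)^2 + (4t)^2 = 16
  t^2 * 41 = 16
  t = sqrt(16/41)
Maximum = 5*x + 4*y = (5^2 + 4^2)*t = 41 * sqrt(16/41) = sqrt(656)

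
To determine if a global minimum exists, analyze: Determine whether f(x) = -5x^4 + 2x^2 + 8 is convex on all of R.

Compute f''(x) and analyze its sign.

f(x) = -5x^4 + 2x^2 + 8
f'(x) = -20x^3 + 4x
f''(x) = -60x^2 + 4
f''(x) = -60x^2 + 4 -> -inf as |x| -> inf
Therefore, f is not globally convex on R.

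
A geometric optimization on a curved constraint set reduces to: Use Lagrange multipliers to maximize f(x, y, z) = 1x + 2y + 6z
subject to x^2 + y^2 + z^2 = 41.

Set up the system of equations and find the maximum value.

Lagrange conditions: 1 = 2*lambda*x, 2 = 2*lambda*y, 6 = 2*lambda*z
So x:1 = y:2 = z:6, i.e. x = 1t, y = 2t, z = 6t
Constraint: t^2*(1^2 + 2^2 + 6^2) = 41
  t^2 * 41 = 41  =>  t = sqrt(1)
Maximum = 1*1t + 2*2t + 6*6t = 41*sqrt(1) = 41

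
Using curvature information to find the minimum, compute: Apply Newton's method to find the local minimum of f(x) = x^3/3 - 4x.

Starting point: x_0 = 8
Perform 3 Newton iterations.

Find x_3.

f(x) = x^3/3 - 4x
f'(x) = x^2 - 4, f''(x) = 2x
Newton update: x_{n+1} = x_n - (x_n^2 - 4)/(2*x_n)
Step 1: x_0 = 8, f'=60, f''=16, x_1 = 17/4
Step 2: x_1 = 17/4, f'=225/16, f''=17/2, x_2 = 353/136
Step 3: x_2 = 353/136, f'=50625/18496, f''=353/68, x_3 = 198593/96016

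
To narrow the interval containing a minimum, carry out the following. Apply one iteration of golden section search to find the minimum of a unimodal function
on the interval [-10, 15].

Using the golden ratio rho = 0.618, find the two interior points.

Golden section search on [-10, 15].
Golden ratio rho = 0.618 (approx).
Interior points:
  x_1 = -10 + (1-0.618)*25 = -0.4500
  x_2 = -10 + 0.618*25 = 5.4500
Compare f(x_1) and f(x_2) to determine which subinterval to keep.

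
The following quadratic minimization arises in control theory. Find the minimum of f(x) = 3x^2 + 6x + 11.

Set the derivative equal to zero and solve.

f(x) = 3x^2 + 6x + 11
f'(x) = 6x + (6) = 0
x = -6/6 = -1
f(-1) = 8
Since f''(x) = 6 > 0, this is a minimum.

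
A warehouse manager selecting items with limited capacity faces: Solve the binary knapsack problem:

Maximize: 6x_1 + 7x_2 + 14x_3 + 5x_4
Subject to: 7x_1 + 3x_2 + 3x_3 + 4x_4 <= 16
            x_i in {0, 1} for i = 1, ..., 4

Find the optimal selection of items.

Items: item 1 (v=6, w=7), item 2 (v=7, w=3), item 3 (v=14, w=3), item 4 (v=5, w=4)
Capacity: 16
Checking all 16 subsets (w = total weight, v = total value):
  {}: w = 0, v = 0
  {1}: w = 7, v = 6
  {2}: w = 3, v = 7
  {3}: w = 3, v = 14
  {4}: w = 4, v = 5
  {1, 2}: w = 10, v = 13
  {1, 3}: w = 10, v = 20
  {1, 4}: w = 11, v = 11
  {2, 3}: w = 6, v = 21
  {2, 4}: w = 7, v = 12
  {3, 4}: w = 7, v = 19
  {1, 2, 3}: w = 13, v = 27
  {1, 2, 4}: w = 14, v = 18
  {1, 3, 4}: w = 14, v = 25
  {2, 3, 4}: w = 10, v = 26
  {1, 2, 3, 4}: w = 17 > 16, infeasible
Best feasible subset: items [1, 2, 3]
Total weight: 13 <= 16, total value: 27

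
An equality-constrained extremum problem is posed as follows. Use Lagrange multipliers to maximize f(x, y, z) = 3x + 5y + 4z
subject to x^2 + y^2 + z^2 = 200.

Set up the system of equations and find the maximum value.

Lagrange conditions: 3 = 2*lambda*x, 5 = 2*lambda*y, 4 = 2*lambda*z
So x:3 = y:5 = z:4, i.e. x = 3t, y = 5t, z = 4t
Constraint: t^2*(3^2 + 5^2 + 4^2) = 200
  t^2 * 50 = 200  =>  t = sqrt(4)
Maximum = 3*3t + 5*5t + 4*4t = 50*sqrt(4) = 100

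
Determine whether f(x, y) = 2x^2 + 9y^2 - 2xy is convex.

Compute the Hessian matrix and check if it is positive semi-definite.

f(x,y) = 2x^2 + 9y^2 - 2xy
Hessian H = [[4, -2], [-2, 18]]
trace(H) = 22, det(H) = 68
Eigenvalues: (22 +/- sqrt(212)) / 2 = 18.28, 3.72
Since both eigenvalues > 0, f is convex.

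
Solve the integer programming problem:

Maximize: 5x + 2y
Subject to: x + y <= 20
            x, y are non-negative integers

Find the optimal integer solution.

Objective: 5x + 2y, constraint: x + y <= 20
Coefficient of x is 5 >= coefficient of y is 2, so allocate the entire budget to x.
Optimal: x = 20, y = 0, value = 100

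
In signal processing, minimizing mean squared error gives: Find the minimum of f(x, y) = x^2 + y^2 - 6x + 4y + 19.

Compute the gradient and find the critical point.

f(x,y) = x^2 + y^2 - 6x + 4y + 19
df/dx = 2x + (-6) = 0  =>  x = 3
df/dy = 2y + (4) = 0  =>  y = -2
f(3, -2) = 1*(3)^2 + 1*(-2)^2 + -6*(3) + 4*(-2) + 19 = 6
Hessian is diagonal with entries 2, 2 > 0, so this is a minimum.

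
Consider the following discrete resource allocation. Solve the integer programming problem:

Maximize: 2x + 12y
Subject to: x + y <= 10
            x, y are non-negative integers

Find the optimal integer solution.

Objective: 2x + 12y, constraint: x + y <= 10
Coefficient of y is 12 > coefficient of x is 2, so allocate the entire budget to y.
Optimal: x = 0, y = 10, value = 120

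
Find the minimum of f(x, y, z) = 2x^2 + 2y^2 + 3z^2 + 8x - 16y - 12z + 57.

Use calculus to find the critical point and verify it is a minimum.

f(x,y,z) = 2x^2 + 2y^2 + 3z^2 + 8x - 16y - 12z + 57
df/dx = 4x + (8) = 0 => x = -2
df/dy = 4y + (-16) = 0 => y = 4
df/dz = 6z + (-12) = 0 => z = 2
f(-2,4,2) = 2*(-2)^2 + 2*(4)^2 + 3*(2)^2 + 8*(-2) + -16*(4) + -12*(2) + 57 = 5
Hessian is diagonal with entries 4, 4, 6 > 0, confirmed minimum.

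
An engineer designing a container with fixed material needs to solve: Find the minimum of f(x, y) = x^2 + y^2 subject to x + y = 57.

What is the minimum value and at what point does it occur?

Substitute y = 57 - x into f(x,y) = x^2 + y^2:
g(x) = x^2 + (57 - x)^2 = 2x^2 - 114x + 3249
g'(x) = 4x - 114 = 0  =>  x = 57/2
y = 57 - 57/2 = 57/2
Minimum value = (57/2)^2 + (57/2)^2 = 3249/2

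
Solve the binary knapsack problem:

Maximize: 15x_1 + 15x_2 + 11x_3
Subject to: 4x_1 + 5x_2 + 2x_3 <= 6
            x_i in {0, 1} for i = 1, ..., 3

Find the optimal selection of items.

Items: item 1 (v=15, w=4), item 2 (v=15, w=5), item 3 (v=11, w=2)
Capacity: 6
Checking all 8 subsets (w = total weight, v = total value):
  {}: w = 0, v = 0
  {1}: w = 4, v = 15
  {2}: w = 5, v = 15
  {3}: w = 2, v = 11
  {1, 2}: w = 9 > 6, infeasible
  {1, 3}: w = 6, v = 26
  {2, 3}: w = 7 > 6, infeasible
  {1, 2, 3}: w = 11 > 6, infeasible
Best feasible subset: items [1, 3]
Total weight: 6 <= 6, total value: 26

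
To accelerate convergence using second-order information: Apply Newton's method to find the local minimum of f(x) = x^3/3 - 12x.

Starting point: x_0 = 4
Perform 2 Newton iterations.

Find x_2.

f(x) = x^3/3 - 12x
f'(x) = x^2 - 12, f''(x) = 2x
Newton update: x_{n+1} = x_n - (x_n^2 - 12)/(2*x_n)
Step 1: x_0 = 4, f'=4, f''=8, x_1 = 7/2
Step 2: x_1 = 7/2, f'=1/4, f''=7, x_2 = 97/28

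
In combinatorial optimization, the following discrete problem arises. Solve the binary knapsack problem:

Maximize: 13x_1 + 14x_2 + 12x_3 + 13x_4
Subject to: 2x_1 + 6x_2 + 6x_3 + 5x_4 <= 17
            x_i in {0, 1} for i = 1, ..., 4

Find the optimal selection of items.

Items: item 1 (v=13, w=2), item 2 (v=14, w=6), item 3 (v=12, w=6), item 4 (v=13, w=5)
Capacity: 17
Checking all 16 subsets (w = total weight, v = total value):
  {}: w = 0, v = 0
  {1}: w = 2, v = 13
  {2}: w = 6, v = 14
  {3}: w = 6, v = 12
  {4}: w = 5, v = 13
  {1, 2}: w = 8, v = 27
  {1, 3}: w = 8, v = 25
  {1, 4}: w = 7, v = 26
  {2, 3}: w = 12, v = 26
  {2, 4}: w = 11, v = 27
  {3, 4}: w = 11, v = 25
  {1, 2, 3}: w = 14, v = 39
  {1, 2, 4}: w = 13, v = 40
  {1, 3, 4}: w = 13, v = 38
  {2, 3, 4}: w = 17, v = 39
  {1, 2, 3, 4}: w = 19 > 17, infeasible
Best feasible subset: items [1, 2, 4]
Total weight: 13 <= 17, total value: 40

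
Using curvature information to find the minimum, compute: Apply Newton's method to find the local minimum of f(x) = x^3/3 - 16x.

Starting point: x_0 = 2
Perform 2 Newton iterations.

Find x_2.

f(x) = x^3/3 - 16x
f'(x) = x^2 - 16, f''(x) = 2x
Newton update: x_{n+1} = x_n - (x_n^2 - 16)/(2*x_n)
Step 1: x_0 = 2, f'=-12, f''=4, x_1 = 5
Step 2: x_1 = 5, f'=9, f''=10, x_2 = 41/10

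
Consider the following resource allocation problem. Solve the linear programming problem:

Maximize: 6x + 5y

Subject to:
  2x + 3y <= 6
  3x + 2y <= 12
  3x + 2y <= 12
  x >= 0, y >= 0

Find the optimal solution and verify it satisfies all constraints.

Feasible vertices: (0, 0), (0, 2), (3, 0)
Objective 6x + 5y at each vertex:
  (0, 0): 0
  (0, 2): 10
  (3, 0): 18
Maximum is 18 at (3, 0).
Verify constraints at (x, y) = (3, 0):
  2*3 + 3*0 = 6 <= 6 (active)
  3*3 + 2*0 = 9 <= 12
  3*3 + 2*0 = 9 <= 12
  x = 3 >= 0, y = 0 >= 0. All constraints satisfied.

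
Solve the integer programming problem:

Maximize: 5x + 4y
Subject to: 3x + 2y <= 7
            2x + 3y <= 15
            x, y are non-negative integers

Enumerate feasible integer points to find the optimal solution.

Constraint 1: 3x + 2y <= 7
Constraint 2: 2x + 3y <= 15
Feasible x range (need y >= 0): 0 <= x <= min(7/3, 15/2) => x in {0, ..., 2}.
Enumerate feasible integer points row by row (the coefficient of y is 4 > 0, so for each x the largest feasible y gives the best value):
  x = 0: y <= min((7 - 3*0)/2, (15 - 2*0)/3) => y in {0, ..., 3}; best 5*0 + 4*3 = 12
  x = 1: y <= min((7 - 3*1)/2, (15 - 2*1)/3) => y in {0, ..., 2}; best 5*1 + 4*2 = 13
  x = 2: y <= min((7 - 3*2)/2, (15 - 2*2)/3) => y in {0}; best 5*2 + 4*0 = 10
The maximum 5x + 4y = 13 is achieved at x = 1, y = 2.
Check: 3*1 + 2*2 = 7 <= 7 and 2*1 + 3*2 = 8 <= 15.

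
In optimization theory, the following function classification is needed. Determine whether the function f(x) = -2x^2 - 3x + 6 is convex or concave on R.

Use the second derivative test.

f(x) = -2x^2 - 3x + 6
f'(x) = -4x - 3
f''(x) = -4
Since f''(x) = -4 < 0 for all x, f is concave on R.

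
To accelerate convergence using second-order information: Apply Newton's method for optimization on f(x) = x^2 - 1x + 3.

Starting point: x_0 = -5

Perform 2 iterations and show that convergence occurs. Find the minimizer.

f(x) = x^2 - 1x + 3, f'(x) = 2x + (-1), f''(x) = 2
Step 1: f'(-5) = -11, x_1 = -5 - -11/2 = 1/2
Step 2: f'(1/2) = 0, x_2 = 1/2 (converged)
Newton's method converges in 1 step for quadratics.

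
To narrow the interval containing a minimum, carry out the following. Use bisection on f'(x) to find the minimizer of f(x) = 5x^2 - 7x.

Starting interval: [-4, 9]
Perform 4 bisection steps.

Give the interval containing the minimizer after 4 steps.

Finding critical point of f(x) = 5x^2 - 7x using bisection on f'(x) = 10x + -7.
f'(x) = 0 when x = 7/10.
Starting interval: [-4, 9]
Step 1: mid = 5/2, f'(mid) = 18, new interval = [-4, 5/2]
Step 2: mid = -3/4, f'(mid) = -29/2, new interval = [-3/4, 5/2]
Step 3: mid = 7/8, f'(mid) = 7/4, new interval = [-3/4, 7/8]
Step 4: mid = 1/16, f'(mid) = -51/8, new interval = [1/16, 7/8]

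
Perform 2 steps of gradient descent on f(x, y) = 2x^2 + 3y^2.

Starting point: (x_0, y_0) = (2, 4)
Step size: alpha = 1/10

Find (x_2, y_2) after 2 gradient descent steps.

f(x,y) = 2x^2 + 3y^2
grad_x = 4x + 0y, grad_y = 6y + 0x
Step 1: grad = (8, 24), (6/5, 8/5)
Step 2: grad = (24/5, 48/5), (18/25, 16/25)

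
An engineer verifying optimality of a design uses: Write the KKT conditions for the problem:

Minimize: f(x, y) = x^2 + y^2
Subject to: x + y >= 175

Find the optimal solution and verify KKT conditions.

KKT conditions for min x^2 + y^2 s.t. x + y >= 175:
Stationarity: 2x = mu, 2y = mu
So x = y = mu/2.
Complementary slackness: mu*(x + y - 175) = 0
Primal feasibility: x + y >= 175; dual feasibility: mu >= 0
If mu = 0 then x = y = 0, but 0 + 0 < 175 is infeasible, so the constraint is active.
Constraint active: x + y = 2*(mu/2) = 175 => mu = 175
x = y = 175/2, f = 30625/2
Verify: stationarity 2*(175/2) = 175 = mu; primal 175/2 + 175/2 = 175 >= 175; dual mu = 175 >= 0; complementary slackness 175*(175 - 175) = 0. All KKT conditions hold.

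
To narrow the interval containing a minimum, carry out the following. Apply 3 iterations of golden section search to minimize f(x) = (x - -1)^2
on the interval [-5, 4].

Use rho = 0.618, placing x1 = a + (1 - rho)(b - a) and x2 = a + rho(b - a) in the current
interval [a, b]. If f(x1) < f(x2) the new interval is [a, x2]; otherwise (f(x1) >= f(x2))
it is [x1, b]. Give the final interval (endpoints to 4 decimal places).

Golden section search for min of f(x) = (x - -1)^2 on [-5, 4].
Each step: x1 = a + (1 - rho)(b - a), x2 = a + rho(b - a); if f(x1) < f(x2) keep [a, x2], otherwise keep [x1, b].
Step 1: [-5.0000, 4.0000], x1=-1.5620 (f=0.3158), x2=0.5620 (f=2.4398); f(x1) < f(x2) => keep [-5.0000, 0.5620]
Step 2: [-5.0000, 0.5620], x1=-2.8753 (f=3.5168), x2=-1.5627 (f=0.3166); f(x1) > f(x2) => keep [-2.8753, 0.5620]
Step 3: [-2.8753, 0.5620], x1=-1.5623 (f=0.3161), x2=-0.7511 (f=0.0620); f(x1) > f(x2) => keep [-1.5623, 0.5620]
Final interval: [-1.5623, 0.5620]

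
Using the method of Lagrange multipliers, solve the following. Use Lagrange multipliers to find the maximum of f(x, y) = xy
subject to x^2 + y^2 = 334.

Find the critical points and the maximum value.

Lagrange conditions: y = 2*lambda*x and x = 2*lambda*y
If x = 0 then y = 0, violating the constraint, so x, y != 0.
Dividing: y/x = x/y => x^2 = y^2 => y = x or y = -x
Constraint: 2x^2 = 334 => x^2 = 167 => x = +/-sqrt(167)
Critical points: (sqrt(167), sqrt(167)), (-sqrt(167), -sqrt(167)), (sqrt(167), -sqrt(167)), (-sqrt(167), sqrt(167))
  y = x:  xy = x^2 = 167  at (sqrt(167), sqrt(167)) and (-sqrt(167), -sqrt(167))
  y = -x: xy = -x^2 = -167 at (sqrt(167), -sqrt(167)) and (-sqrt(167), sqrt(167))
Maximum xy = 167 at (sqrt(167), sqrt(167)) and (-sqrt(167), -sqrt(167))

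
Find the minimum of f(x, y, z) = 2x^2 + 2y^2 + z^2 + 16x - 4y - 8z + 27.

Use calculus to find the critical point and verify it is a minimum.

f(x,y,z) = 2x^2 + 2y^2 + z^2 + 16x - 4y - 8z + 27
df/dx = 4x + (16) = 0 => x = -4
df/dy = 4y + (-4) = 0 => y = 1
df/dz = 2z + (-8) = 0 => z = 4
f(-4,1,4) = 2*(-4)^2 + 2*(1)^2 + 1*(4)^2 + 16*(-4) + -4*(1) + -8*(4) + 27 = -23
Hessian is diagonal with entries 4, 4, 2 > 0, confirmed minimum.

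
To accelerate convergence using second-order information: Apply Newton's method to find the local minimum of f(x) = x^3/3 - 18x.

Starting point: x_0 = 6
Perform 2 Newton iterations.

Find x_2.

f(x) = x^3/3 - 18x
f'(x) = x^2 - 18, f''(x) = 2x
Newton update: x_{n+1} = x_n - (x_n^2 - 18)/(2*x_n)
Step 1: x_0 = 6, f'=18, f''=12, x_1 = 9/2
Step 2: x_1 = 9/2, f'=9/4, f''=9, x_2 = 17/4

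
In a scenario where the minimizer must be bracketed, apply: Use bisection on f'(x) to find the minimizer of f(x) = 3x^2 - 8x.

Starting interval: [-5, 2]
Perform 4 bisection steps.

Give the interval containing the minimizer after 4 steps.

Finding critical point of f(x) = 3x^2 - 8x using bisection on f'(x) = 6x + -8.
f'(x) = 0 when x = 4/3.
Starting interval: [-5, 2]
Step 1: mid = -3/2, f'(mid) = -17, new interval = [-3/2, 2]
Step 2: mid = 1/4, f'(mid) = -13/2, new interval = [1/4, 2]
Step 3: mid = 9/8, f'(mid) = -5/4, new interval = [9/8, 2]
Step 4: mid = 25/16, f'(mid) = 11/8, new interval = [9/8, 25/16]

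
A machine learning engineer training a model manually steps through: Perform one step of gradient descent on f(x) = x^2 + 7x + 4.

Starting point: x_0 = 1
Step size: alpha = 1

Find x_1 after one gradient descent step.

f(x) = x^2 + 7x + 4
f'(x) = 2x + 7
f'(1) = 2*1 + (7) = 9
x_1 = x_0 - alpha * f'(x_0) = 1 - 1 * 9 = -8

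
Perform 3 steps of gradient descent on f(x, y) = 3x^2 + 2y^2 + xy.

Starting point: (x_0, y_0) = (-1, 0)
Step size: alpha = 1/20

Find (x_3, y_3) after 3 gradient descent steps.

f(x,y) = 3x^2 + 2y^2 + xy
grad_x = 6x + 1y, grad_y = 4y + 1x
Step 1: grad = (-6, -1), (-7/10, 1/20)
Step 2: grad = (-83/20, -1/2), (-197/400, 3/40)
Step 3: grad = (-72/25, -77/400), (-697/2000, 677/8000)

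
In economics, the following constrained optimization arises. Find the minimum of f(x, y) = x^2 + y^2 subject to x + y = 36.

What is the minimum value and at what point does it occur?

Substitute y = 36 - x into f(x,y) = x^2 + y^2:
g(x) = x^2 + (36 - x)^2 = 2x^2 - 72x + 1296
g'(x) = 4x - 72 = 0  =>  x = 18
y = 36 - 18 = 18
Minimum value = 18^2 + 18^2 = 648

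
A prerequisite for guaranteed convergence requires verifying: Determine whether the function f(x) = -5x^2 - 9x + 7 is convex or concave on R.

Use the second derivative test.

f(x) = -5x^2 - 9x + 7
f'(x) = -10x - 9
f''(x) = -10
Since f''(x) = -10 < 0 for all x, f is concave on R.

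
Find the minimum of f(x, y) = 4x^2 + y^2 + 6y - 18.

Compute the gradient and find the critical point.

f(x,y) = 4x^2 + y^2 + 6y - 18
df/dx = 8x + (0) = 0  =>  x = 0
df/dy = 2y + (6) = 0  =>  y = -3
f(0, -3) = 4*(0)^2 + 1*(-3)^2 + 6*(-3) + -18 = -27
Hessian is diagonal with entries 8, 2 > 0, so this is a minimum.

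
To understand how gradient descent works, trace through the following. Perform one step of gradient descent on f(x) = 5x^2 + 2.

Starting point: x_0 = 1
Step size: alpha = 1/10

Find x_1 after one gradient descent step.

f(x) = 5x^2 + 2
f'(x) = 10x + 0
f'(1) = 10*1 + (0) = 10
x_1 = x_0 - alpha * f'(x_0) = 1 - 1/10 * 10 = 0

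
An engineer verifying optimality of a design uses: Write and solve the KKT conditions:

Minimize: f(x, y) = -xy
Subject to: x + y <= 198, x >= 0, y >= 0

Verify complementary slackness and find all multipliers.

Problem: min -xy s.t. x + y <= 198 (multiplier lambda), x >= 0 (mu_x), y >= 0 (mu_y)
KKT stationarity: -y + lambda - mu_x = 0, -x + lambda - mu_y = 0, with lambda, mu_x, mu_y >= 0
Complementary slackness: lambda*(x + y - 198) = 0, mu_x*x = 0, mu_y*y = 0
If lambda = 0: y = -mu_x <= 0 and x = -mu_y <= 0 force x = y = 0 with f = 0; but x = y = 99 is feasible with f = -9801 < 0, so this is not the minimum. Hence lambda > 0 and x + y = 198.
Try x > 0, y > 0 (so mu_x = mu_y = 0): y = lambda, x = lambda => x = y = lambda
x + y = 198 => 2*lambda = 198 => lambda = 99
x* = y* = 99 > 0, consistent with mu_x = mu_y = 0.
(Any feasible point with x = 0 or y = 0 has f = 0 > -9801, so the minimum is not on those boundaries.)
min(-xy) = -9801 (i.e. max xy = 9801)
Multipliers: lambda = 99, mu_x = 0, mu_y = 0
Complementary slackness: lambda*(x + y - 198) = 99*(99 + 99 - 198) = 0, mu_x*x = 0*99 = 0, mu_y*y = 0*99 = 0. Satisfied.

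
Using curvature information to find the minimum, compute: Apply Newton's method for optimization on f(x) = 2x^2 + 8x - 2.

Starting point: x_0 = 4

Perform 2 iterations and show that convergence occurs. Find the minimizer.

f(x) = 2x^2 + 8x - 2, f'(x) = 4x + (8), f''(x) = 4
Step 1: f'(4) = 24, x_1 = 4 - 24/4 = -2
Step 2: f'(-2) = 0, x_2 = -2 (converged)
Newton's method converges in 1 step for quadratics.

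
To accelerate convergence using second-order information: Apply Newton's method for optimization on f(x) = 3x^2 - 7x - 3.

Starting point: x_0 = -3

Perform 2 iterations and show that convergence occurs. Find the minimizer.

f(x) = 3x^2 - 7x - 3, f'(x) = 6x + (-7), f''(x) = 6
Step 1: f'(-3) = -25, x_1 = -3 - -25/6 = 7/6
Step 2: f'(7/6) = 0, x_2 = 7/6 (converged)
Newton's method converges in 1 step for quadratics.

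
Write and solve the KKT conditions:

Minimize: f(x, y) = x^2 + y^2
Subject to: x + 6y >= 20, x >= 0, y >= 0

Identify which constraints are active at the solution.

KKT conditions for min x^2 + y^2 s.t. 1x + 6y >= 20, x >= 0, y >= 0:
Stationarity: 2x = mu*1 + mu_x, 2y = mu*6 + mu_y, with mu, mu_x, mu_y >= 0
Complementary slackness: mu*(x + 6y - 20) = 0, mu_x*x = 0, mu_y*y = 0
(0, 0) is infeasible (1*0 + 6*0 < 20), so if mu = 0 stationarity would force x = mu_x/2 >= 0, y = mu_y/2 >= 0 with mu_x*x = mu_y*y = 0, i.e. x = y = 0: contradiction. Hence mu > 0 and x + 6y = 20 is active.
Try x > 0, y > 0 (so mu_x = mu_y = 0): x = 1*mu/2, y = 6*mu/2
Substitute: 1*(1*mu/2) + 6*(6*mu/2) = 20
  mu*37/2 = 20 => mu = 40/37
x* = 20/37 > 0, y* = 120/37 > 0, consistent with mu_x = mu_y = 0.
f is convex and the constraints are linear, so this KKT point is the global minimum.
f* = 400/37
Active constraints: x + 6y >= 20 (holds with equality, mu = 40/37 > 0); x >= 0 and y >= 0 are inactive (mu_x = mu_y = 0).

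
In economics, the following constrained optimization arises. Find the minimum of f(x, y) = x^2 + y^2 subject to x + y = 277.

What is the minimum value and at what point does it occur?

Substitute y = 277 - x into f(x,y) = x^2 + y^2:
g(x) = x^2 + (277 - x)^2 = 2x^2 - 554x + 76729
g'(x) = 4x - 554 = 0  =>  x = 277/2
y = 277 - 277/2 = 277/2
Minimum value = (277/2)^2 + (277/2)^2 = 76729/2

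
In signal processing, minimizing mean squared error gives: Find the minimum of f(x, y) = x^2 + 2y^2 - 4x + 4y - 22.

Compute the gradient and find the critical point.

f(x,y) = x^2 + 2y^2 - 4x + 4y - 22
df/dx = 2x + (-4) = 0  =>  x = 2
df/dy = 4y + (4) = 0  =>  y = -1
f(2, -1) = 1*(2)^2 + 2*(-1)^2 + -4*(2) + 4*(-1) + -22 = -28
Hessian is diagonal with entries 2, 4 > 0, so this is a minimum.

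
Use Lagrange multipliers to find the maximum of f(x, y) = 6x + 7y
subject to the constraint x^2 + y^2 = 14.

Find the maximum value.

Set up Lagrange conditions: grad f = lambda * grad g
  6 = 2*lambda*x
  7 = 2*lambda*y
From these: x/y = 6/7, so x = 6t, y = 7t for some t.
Substitute into constraint: (6t)^2 + (7t)^2 = 14
  t^2 * 85 = 14
  t = sqrt(14/85)
Maximum = 6*x + 7*y = (6^2 + 7^2)*t = 85 * sqrt(14/85) = sqrt(1190)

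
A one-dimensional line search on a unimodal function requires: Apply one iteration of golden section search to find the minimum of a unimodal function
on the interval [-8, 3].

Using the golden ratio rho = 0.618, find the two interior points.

Golden section search on [-8, 3].
Golden ratio rho = 0.618 (approx).
Interior points:
  x_1 = -8 + (1-0.618)*11 = -3.7980
  x_2 = -8 + 0.618*11 = -1.2020
Compare f(x_1) and f(x_2) to determine which subinterval to keep.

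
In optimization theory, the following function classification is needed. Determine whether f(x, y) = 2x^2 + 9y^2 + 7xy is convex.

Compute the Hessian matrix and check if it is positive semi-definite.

f(x,y) = 2x^2 + 9y^2 + 7xy
Hessian H = [[4, 7], [7, 18]]
trace(H) = 22, det(H) = 23
Eigenvalues: (22 +/- sqrt(392)) / 2 = 20.9, 1.101
Since both eigenvalues > 0, f is convex.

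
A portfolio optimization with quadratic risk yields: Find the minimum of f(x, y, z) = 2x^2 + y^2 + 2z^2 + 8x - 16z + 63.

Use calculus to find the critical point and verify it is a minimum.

f(x,y,z) = 2x^2 + y^2 + 2z^2 + 8x - 16z + 63
df/dx = 4x + (8) = 0 => x = -2
df/dy = 2y + (0) = 0 => y = 0
df/dz = 4z + (-16) = 0 => z = 4
f(-2,0,4) = 2*(-2)^2 + 1*(0)^2 + 2*(4)^2 + 8*(-2) + -16*(4) + 63 = 23
Hessian is diagonal with entries 4, 2, 4 > 0, confirmed minimum.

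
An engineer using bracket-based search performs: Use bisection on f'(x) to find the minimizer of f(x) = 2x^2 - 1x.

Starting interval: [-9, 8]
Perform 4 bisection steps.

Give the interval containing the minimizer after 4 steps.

Finding critical point of f(x) = 2x^2 - 1x using bisection on f'(x) = 4x + -1.
f'(x) = 0 when x = 1/4.
Starting interval: [-9, 8]
Step 1: mid = -1/2, f'(mid) = -3, new interval = [-1/2, 8]
Step 2: mid = 15/4, f'(mid) = 14, new interval = [-1/2, 15/4]
Step 3: mid = 13/8, f'(mid) = 11/2, new interval = [-1/2, 13/8]
Step 4: mid = 9/16, f'(mid) = 5/4, new interval = [-1/2, 9/16]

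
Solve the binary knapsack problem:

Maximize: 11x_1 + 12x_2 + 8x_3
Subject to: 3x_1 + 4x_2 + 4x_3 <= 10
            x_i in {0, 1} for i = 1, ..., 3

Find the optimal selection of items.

Items: item 1 (v=11, w=3), item 2 (v=12, w=4), item 3 (v=8, w=4)
Capacity: 10
Checking all 8 subsets (w = total weight, v = total value):
  {}: w = 0, v = 0
  {1}: w = 3, v = 11
  {2}: w = 4, v = 12
  {3}: w = 4, v = 8
  {1, 2}: w = 7, v = 23
  {1, 3}: w = 7, v = 19
  {2, 3}: w = 8, v = 20
  {1, 2, 3}: w = 11 > 10, infeasible
Best feasible subset: items [1, 2]
Total weight: 7 <= 10, total value: 23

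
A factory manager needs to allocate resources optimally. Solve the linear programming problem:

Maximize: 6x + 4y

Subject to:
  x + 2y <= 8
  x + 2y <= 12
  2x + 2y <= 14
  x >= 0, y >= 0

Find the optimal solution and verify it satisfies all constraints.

Feasible vertices: (0, 0), (0, 4), (6, 1), (7, 0)
Objective 6x + 4y at each vertex:
  (0, 0): 0
  (0, 4): 16
  (6, 1): 40
  (7, 0): 42
Maximum is 42 at (7, 0).
Verify constraints at (x, y) = (7, 0):
  1*7 + 2*0 = 7 <= 8
  1*7 + 2*0 = 7 <= 12
  2*7 + 2*0 = 14 <= 14 (active)
  x = 7 >= 0, y = 0 >= 0. All constraints satisfied.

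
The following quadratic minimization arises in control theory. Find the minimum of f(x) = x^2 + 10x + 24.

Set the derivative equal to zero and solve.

f(x) = x^2 + 10x + 24
f'(x) = 2x + (10) = 0
x = -10/2 = -5
f(-5) = -1
Since f''(x) = 2 > 0, this is a minimum.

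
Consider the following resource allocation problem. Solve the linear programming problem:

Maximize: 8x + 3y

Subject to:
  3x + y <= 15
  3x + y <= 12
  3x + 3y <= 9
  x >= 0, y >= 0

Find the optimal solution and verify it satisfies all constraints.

Feasible vertices: (0, 0), (0, 3), (3, 0)
Objective 8x + 3y at each vertex:
  (0, 0): 0
  (0, 3): 9
  (3, 0): 24
Maximum is 24 at (3, 0).
Verify constraints at (x, y) = (3, 0):
  3*3 + 1*0 = 9 <= 15
  3*3 + 1*0 = 9 <= 12
  3*3 + 3*0 = 9 <= 9 (active)
  x = 3 >= 0, y = 0 >= 0. All constraints satisfied.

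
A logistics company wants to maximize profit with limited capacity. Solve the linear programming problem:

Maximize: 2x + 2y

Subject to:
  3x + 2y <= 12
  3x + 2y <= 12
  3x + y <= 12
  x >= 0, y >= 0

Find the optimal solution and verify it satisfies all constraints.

Feasible vertices: (0, 0), (0, 6), (4, 0)
Objective 2x + 2y at each vertex:
  (0, 0): 0
  (0, 6): 12
  (4, 0): 8
Maximum is 12 at (0, 6).
Verify constraints at (x, y) = (0, 6):
  3*0 + 2*6 = 12 <= 12 (active)
  3*0 + 2*6 = 12 <= 12 (active)
  3*0 + 1*6 = 6 <= 12
  x = 0 >= 0, y = 6 >= 0. All constraints satisfied.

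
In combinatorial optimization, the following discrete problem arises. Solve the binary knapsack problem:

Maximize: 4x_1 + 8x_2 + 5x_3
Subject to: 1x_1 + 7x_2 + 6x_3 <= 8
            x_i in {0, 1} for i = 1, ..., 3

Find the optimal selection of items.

Items: item 1 (v=4, w=1), item 2 (v=8, w=7), item 3 (v=5, w=6)
Capacity: 8
Checking all 8 subsets (w = total weight, v = total value):
  {}: w = 0, v = 0
  {1}: w = 1, v = 4
  {2}: w = 7, v = 8
  {3}: w = 6, v = 5
  {1, 2}: w = 8, v = 12
  {1, 3}: w = 7, v = 9
  {2, 3}: w = 13 > 8, infeasible
  {1, 2, 3}: w = 14 > 8, infeasible
Best feasible subset: items [1, 2]
Total weight: 8 <= 8, total value: 12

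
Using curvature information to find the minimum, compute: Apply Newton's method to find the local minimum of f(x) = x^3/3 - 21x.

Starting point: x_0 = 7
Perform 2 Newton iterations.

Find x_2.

f(x) = x^3/3 - 21x
f'(x) = x^2 - 21, f''(x) = 2x
Newton update: x_{n+1} = x_n - (x_n^2 - 21)/(2*x_n)
Step 1: x_0 = 7, f'=28, f''=14, x_1 = 5
Step 2: x_1 = 5, f'=4, f''=10, x_2 = 23/5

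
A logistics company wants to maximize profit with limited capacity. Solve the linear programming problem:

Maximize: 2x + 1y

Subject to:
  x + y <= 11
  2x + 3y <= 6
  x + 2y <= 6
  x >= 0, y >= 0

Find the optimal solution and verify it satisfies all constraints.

Feasible vertices: (0, 0), (0, 2), (3, 0)
Objective 2x + 1y at each vertex:
  (0, 0): 0
  (0, 2): 2
  (3, 0): 6
Maximum is 6 at (3, 0).
Verify constraints at (x, y) = (3, 0):
  1*3 + 1*0 = 3 <= 11
  2*3 + 3*0 = 6 <= 6 (active)
  1*3 + 2*0 = 3 <= 6
  x = 3 >= 0, y = 0 >= 0. All constraints satisfied.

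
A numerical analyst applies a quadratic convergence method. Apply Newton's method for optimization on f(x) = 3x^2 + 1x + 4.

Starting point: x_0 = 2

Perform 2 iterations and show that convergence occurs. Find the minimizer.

f(x) = 3x^2 + 1x + 4, f'(x) = 6x + (1), f''(x) = 6
Step 1: f'(2) = 13, x_1 = 2 - 13/6 = -1/6
Step 2: f'(-1/6) = 0, x_2 = -1/6 (converged)
Newton's method converges in 1 step for quadratics.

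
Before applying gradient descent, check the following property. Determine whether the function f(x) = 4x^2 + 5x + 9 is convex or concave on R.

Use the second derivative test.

f(x) = 4x^2 + 5x + 9
f'(x) = 8x + 5
f''(x) = 8
Since f''(x) = 8 > 0 for all x, f is convex on R.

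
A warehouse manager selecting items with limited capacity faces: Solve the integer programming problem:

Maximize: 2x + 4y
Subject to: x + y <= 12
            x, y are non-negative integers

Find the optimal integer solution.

Objective: 2x + 4y, constraint: x + y <= 12
Coefficient of y is 4 > coefficient of x is 2, so allocate the entire budget to y.
Optimal: x = 0, y = 12, value = 48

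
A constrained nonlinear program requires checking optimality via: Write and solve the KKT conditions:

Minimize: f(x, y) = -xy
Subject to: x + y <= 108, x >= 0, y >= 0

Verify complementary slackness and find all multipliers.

Problem: min -xy s.t. x + y <= 108 (multiplier lambda), x >= 0 (mu_x), y >= 0 (mu_y)
KKT stationarity: -y + lambda - mu_x = 0, -x + lambda - mu_y = 0, with lambda, mu_x, mu_y >= 0
Complementary slackness: lambda*(x + y - 108) = 0, mu_x*x = 0, mu_y*y = 0
If lambda = 0: y = -mu_x <= 0 and x = -mu_y <= 0 force x = y = 0 with f = 0; but x = y = 54 is feasible with f = -2916 < 0, so this is not the minimum. Hence lambda > 0 and x + y = 108.
Try x > 0, y > 0 (so mu_x = mu_y = 0): y = lambda, x = lambda => x = y = lambda
x + y = 108 => 2*lambda = 108 => lambda = 54
x* = y* = 54 > 0, consistent with mu_x = mu_y = 0.
(Any feasible point with x = 0 or y = 0 has f = 0 > -2916, so the minimum is not on those boundaries.)
min(-xy) = -2916 (i.e. max xy = 2916)
Multipliers: lambda = 54, mu_x = 0, mu_y = 0
Complementary slackness: lambda*(x + y - 108) = 54*(54 + 54 - 108) = 0, mu_x*x = 0*54 = 0, mu_y*y = 0*54 = 0. Satisfied.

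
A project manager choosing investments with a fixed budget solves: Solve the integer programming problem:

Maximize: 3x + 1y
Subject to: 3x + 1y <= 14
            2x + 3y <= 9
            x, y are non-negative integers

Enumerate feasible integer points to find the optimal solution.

Constraint 1: 3x + 1y <= 14
Constraint 2: 2x + 3y <= 9
Feasible x range (need y >= 0): 0 <= x <= min(14/3, 9/2) => x in {0, ..., 4}.
Enumerate feasible integer points row by row (the coefficient of y is 1 > 0, so for each x the largest feasible y gives the best value):
  x = 0: y <= min((14 - 3*0)/1, (9 - 2*0)/3) => y in {0, ..., 3}; best 3*0 + 1*3 = 3
  x = 1: y <= min((14 - 3*1)/1, (9 - 2*1)/3) => y in {0, ..., 2}; best 3*1 + 1*2 = 5
  x = 2: y <= min((14 - 3*2)/1, (9 - 2*2)/3) => y in {0, ..., 1}; best 3*2 + 1*1 = 7
  x = 3: y <= min((14 - 3*3)/1, (9 - 2*3)/3) => y in {0, ..., 1}; best 3*3 + 1*1 = 10
  x = 4: y <= min((14 - 3*4)/1, (9 - 2*4)/3) => y in {0}; best 3*4 + 1*0 = 12
The maximum 3x + 1y = 12 is achieved at x = 4, y = 0.
Check: 3*4 + 1*0 = 12 <= 14 and 2*4 + 3*0 = 8 <= 9.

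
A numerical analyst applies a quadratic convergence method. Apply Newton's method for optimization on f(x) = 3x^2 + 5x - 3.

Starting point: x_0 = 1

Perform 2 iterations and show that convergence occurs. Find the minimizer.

f(x) = 3x^2 + 5x - 3, f'(x) = 6x + (5), f''(x) = 6
Step 1: f'(1) = 11, x_1 = 1 - 11/6 = -5/6
Step 2: f'(-5/6) = 0, x_2 = -5/6 (converged)
Newton's method converges in 1 step for quadratics.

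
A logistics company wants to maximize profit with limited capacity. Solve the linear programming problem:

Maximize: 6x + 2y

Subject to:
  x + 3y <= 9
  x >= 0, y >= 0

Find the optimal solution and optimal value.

The feasible region has vertices at [(0, 0), (9, 0), (0, 3)].
Checking objective 6x + 2y at each vertex:
  (0, 0): 6*0 + 2*0 = 0
  (9, 0): 6*9 + 2*0 = 54
  (0, 3): 6*0 + 2*3 = 6
Maximum is 54 at (9, 0).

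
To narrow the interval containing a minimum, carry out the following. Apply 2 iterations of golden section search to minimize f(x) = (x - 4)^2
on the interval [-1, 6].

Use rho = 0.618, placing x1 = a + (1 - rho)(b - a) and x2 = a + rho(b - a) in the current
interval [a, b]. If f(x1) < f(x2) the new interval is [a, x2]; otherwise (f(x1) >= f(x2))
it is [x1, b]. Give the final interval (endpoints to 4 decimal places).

Golden section search for min of f(x) = (x - 4)^2 on [-1, 6].
Each step: x1 = a + (1 - rho)(b - a), x2 = a + rho(b - a); if f(x1) < f(x2) keep [a, x2], otherwise keep [x1, b].
Step 1: [-1.0000, 6.0000], x1=1.6740 (f=5.4103), x2=3.3260 (f=0.4543); f(x1) > f(x2) => keep [1.6740, 6.0000]
Step 2: [1.6740, 6.0000], x1=3.3265 (f=0.4536), x2=4.3475 (f=0.1207); f(x1) > f(x2) => keep [3.3265, 6.0000]
Final interval: [3.3265, 6.0000]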